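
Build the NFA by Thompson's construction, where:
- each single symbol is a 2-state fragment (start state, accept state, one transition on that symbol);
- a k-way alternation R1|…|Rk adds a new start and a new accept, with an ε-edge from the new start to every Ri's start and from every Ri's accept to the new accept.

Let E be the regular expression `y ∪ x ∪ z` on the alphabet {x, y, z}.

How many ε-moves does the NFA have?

6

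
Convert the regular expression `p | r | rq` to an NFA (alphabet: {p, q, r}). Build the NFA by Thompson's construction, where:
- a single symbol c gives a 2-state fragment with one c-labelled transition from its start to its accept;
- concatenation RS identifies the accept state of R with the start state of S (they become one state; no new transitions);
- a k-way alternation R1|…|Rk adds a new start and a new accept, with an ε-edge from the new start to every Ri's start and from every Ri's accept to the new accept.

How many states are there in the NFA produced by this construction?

9

Bottom-up over the parse tree:
Each of the 4 symbol leaves contributes a 2-state fragment.
  rq : 3 states
  p | r | rq : 9 states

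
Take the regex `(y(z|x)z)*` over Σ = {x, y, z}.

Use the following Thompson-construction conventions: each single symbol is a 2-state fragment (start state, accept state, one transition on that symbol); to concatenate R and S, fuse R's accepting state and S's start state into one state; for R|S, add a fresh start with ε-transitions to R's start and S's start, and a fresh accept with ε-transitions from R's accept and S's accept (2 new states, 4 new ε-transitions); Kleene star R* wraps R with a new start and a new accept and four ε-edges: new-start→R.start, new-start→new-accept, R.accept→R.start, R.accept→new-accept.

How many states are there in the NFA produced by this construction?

10

Bottom-up over the parse tree:
Each of the 4 symbol leaves contributes a 2-state fragment.
  z|x — 6 states
  y(z|x)z — 8 states
  (y(z|x)z)* — 10 states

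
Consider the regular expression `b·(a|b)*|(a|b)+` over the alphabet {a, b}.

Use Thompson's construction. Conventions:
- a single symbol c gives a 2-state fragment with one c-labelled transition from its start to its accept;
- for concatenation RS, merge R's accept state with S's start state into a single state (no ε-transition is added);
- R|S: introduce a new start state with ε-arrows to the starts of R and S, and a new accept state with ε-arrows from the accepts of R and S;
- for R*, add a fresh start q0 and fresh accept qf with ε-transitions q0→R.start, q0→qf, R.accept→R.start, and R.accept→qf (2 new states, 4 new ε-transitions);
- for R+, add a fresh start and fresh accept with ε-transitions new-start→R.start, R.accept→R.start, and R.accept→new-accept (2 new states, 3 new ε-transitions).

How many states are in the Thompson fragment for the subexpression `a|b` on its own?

6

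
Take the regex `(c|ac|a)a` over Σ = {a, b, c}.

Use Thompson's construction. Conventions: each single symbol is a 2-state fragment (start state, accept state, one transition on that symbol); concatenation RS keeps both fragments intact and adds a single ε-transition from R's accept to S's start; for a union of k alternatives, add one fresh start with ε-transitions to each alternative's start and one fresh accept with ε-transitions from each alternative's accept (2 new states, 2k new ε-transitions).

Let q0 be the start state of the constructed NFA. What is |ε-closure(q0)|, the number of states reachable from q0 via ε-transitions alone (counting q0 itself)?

4

Let C(F) = |ε-closure(F.start)| within fragment F, and note whether F accepts ε. Symbol fragments have C = 1 and do not accept ε. Then:
  ac — same as the first factor's closure: |ε-closure| = 1
  c|ac|a — new start ε-reaches every alternative's start; none of them accept ε, so the new accept is not reached: |ε-closure| = 1 + 1 + 1 + 1 = 4
  (c|ac|a)a — same as the first factor's closure: |ε-closure| = 4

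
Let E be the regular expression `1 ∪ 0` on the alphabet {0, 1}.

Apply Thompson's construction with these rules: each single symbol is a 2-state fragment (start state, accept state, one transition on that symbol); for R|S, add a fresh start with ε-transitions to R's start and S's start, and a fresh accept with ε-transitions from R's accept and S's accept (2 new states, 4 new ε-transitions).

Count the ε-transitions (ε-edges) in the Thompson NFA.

4

Building bottom-up:
Each of the 2 symbol leaves contributes 0 ε-transitions.
  1 ∪ 0 — 4 ε-transitions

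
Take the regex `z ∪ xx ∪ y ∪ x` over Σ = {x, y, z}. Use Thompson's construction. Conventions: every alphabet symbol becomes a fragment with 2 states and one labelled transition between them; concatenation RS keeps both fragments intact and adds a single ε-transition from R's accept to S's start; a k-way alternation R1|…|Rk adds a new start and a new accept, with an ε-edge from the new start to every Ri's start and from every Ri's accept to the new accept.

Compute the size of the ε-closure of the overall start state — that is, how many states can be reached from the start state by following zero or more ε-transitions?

Compute the ε-closure size of each fragment's start state recursively; a symbol fragment's start has no outgoing ε-edge, so its closure is just itself (size 1).
  xx → |closure| equals the left operand's closure size = 1 (its accept is not ε-reachable, so the closure stops there)
  z ∪ xx ∪ y ∪ x → new start ε-reaches every alternative's start; none of them accept ε, so the new accept is not reached: |closure| = 1 + 1 + 1 + 1 + 1 = 5

5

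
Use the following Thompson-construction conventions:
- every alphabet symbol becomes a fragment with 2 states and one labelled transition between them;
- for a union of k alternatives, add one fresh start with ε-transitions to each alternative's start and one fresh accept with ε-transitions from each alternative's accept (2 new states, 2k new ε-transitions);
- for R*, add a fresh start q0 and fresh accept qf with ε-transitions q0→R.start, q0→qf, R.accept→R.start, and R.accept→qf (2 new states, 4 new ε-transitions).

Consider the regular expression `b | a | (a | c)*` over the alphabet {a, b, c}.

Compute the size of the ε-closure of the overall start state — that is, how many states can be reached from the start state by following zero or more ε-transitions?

9

Compute the ε-closure size of each fragment's start state recursively; a symbol fragment's start has no outgoing ε-edge, so its closure is just itself (size 1).
  a | c — C = 1 + 1 + 1 = 3 (the new accept is not ε-reachable since no branch accepts ε)
  (a | c)* — the star's fresh start ε-reaches both the body's start and the fresh accept: C = 2 + 3 = 5
  b | a | (a | c)* — C = 1 (new start) + (1 + 1 + 5) + 1 (new accept, since some branch ε-reaches its own accept) = 9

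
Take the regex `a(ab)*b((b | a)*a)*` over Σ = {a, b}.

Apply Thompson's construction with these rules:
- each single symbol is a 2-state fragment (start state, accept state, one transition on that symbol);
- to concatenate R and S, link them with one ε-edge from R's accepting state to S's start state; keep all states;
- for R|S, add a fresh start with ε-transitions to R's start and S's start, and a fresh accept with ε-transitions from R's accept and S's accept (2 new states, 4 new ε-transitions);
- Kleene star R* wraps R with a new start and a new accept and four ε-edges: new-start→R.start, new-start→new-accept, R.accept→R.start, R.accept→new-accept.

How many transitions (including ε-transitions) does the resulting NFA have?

Building bottom-up:
Each of the 7 symbol leaves contributes 1 transition (1 symbol, 0 ε).
  ab = 3 transitions (2 symbol, 1 ε)
  (ab)* = 7 transitions (2 symbol, 5 ε)
  b | a = 6 transitions (2 symbol, 4 ε)
  (b | a)* = 10 transitions (2 symbol, 8 ε)
  (b | a)*a = 12 transitions (3 symbol, 9 ε)
  ((b | a)*a)* = 16 transitions (3 symbol, 13 ε)
  a(ab)*b((b | a)*a)* = 28 transitions (7 symbol, 21 ε)

28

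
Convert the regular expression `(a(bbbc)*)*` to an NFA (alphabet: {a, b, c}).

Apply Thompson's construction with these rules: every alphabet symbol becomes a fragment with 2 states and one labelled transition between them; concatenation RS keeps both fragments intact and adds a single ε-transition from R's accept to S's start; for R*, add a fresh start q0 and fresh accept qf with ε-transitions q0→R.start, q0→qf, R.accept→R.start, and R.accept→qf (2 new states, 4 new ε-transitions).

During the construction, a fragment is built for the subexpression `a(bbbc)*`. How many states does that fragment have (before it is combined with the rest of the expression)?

Fragment for `a(bbbc)*`:
Each of the 5 symbol leaves contributes a 2-state fragment.
  bbbc — 8 states
  (bbbc)* — 10 states
  a(bbbc)* — 12 states

12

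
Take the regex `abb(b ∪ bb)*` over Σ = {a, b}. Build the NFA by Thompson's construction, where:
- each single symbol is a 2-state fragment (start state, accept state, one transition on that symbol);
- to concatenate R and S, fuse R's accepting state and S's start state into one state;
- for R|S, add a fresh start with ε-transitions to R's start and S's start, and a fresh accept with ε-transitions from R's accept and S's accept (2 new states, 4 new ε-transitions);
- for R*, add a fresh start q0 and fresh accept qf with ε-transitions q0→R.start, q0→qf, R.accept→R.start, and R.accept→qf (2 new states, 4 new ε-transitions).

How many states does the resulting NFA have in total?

12

By structural recursion:
Each of the 6 symbol leaves contributes a 2-state fragment.
  bb → 3 states
  b ∪ bb → 7 states
  (b ∪ bb)* → 9 states
  abb(b ∪ bb)* → 12 states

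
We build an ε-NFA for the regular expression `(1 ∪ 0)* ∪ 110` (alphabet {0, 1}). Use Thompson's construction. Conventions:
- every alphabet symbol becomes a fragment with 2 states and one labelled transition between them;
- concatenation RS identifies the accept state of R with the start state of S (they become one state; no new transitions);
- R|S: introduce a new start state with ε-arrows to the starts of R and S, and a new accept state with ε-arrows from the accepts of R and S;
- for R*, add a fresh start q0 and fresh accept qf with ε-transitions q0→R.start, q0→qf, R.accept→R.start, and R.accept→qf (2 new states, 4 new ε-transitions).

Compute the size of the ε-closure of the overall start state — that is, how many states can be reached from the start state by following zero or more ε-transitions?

8

Let C(F) = |ε-closure(F.start)| within fragment F, and note whether F accepts ε. Symbol fragments have C = 1 and do not accept ε. Then:
  1 ∪ 0 : new start ε-reaches every alternative's start; none of them accept ε, so the new accept is not reached: |ε-closure| = 1 + 1 + 1 = 3
  (1 ∪ 0)* : new start has ε-edges to the inner start and to the new accept, so |ε-closure| = 2 + 3 = 5
  110 : |ε-closure| equals the left operand's closure size = 1 (its accept is not ε-reachable, so the closure stops there)
  (1 ∪ 0)* ∪ 110 : |ε-closure| = 1 (new start) + (5 + 1) + 1 (new accept, since some branch ε-reaches its own accept) = 8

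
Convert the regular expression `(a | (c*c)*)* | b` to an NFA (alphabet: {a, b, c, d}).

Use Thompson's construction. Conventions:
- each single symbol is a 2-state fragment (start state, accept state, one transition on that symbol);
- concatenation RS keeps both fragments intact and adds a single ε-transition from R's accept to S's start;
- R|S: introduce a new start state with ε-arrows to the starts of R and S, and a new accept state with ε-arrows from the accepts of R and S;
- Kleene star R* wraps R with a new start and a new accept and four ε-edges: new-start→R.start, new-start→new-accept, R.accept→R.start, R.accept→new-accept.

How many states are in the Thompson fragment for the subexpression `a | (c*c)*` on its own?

Fragment for `a | (c*c)*`:
Each of the 3 symbol leaves contributes a 2-state fragment.
  c* → 4 states
  c*c → 6 states
  (c*c)* → 8 states
  a | (c*c)* → 12 states

12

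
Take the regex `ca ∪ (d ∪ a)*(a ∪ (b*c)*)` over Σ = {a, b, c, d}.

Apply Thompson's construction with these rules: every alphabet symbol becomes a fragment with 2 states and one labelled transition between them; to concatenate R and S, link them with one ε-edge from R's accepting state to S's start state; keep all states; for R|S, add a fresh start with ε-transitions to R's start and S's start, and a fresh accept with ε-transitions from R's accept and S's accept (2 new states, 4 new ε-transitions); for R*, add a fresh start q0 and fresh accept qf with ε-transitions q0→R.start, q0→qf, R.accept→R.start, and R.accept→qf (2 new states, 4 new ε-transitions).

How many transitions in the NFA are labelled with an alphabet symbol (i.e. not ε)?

7

Bottom-up over the parse tree:
Each of the 7 symbol leaves contributes exactly 1 symbol transition.
  ca — 2 symbol transitions
  d ∪ a — 2 symbol transitions
  (d ∪ a)* — 2 symbol transitions
  b* — 1 symbol transition
  b*c — 2 symbol transitions
  (b*c)* — 2 symbol transitions
  a ∪ (b*c)* — 3 symbol transitions
  (d ∪ a)*(a ∪ (b*c)*) — 5 symbol transitions
  ca ∪ (d ∪ a)*(a ∪ (b*c)*) — 7 symbol transitions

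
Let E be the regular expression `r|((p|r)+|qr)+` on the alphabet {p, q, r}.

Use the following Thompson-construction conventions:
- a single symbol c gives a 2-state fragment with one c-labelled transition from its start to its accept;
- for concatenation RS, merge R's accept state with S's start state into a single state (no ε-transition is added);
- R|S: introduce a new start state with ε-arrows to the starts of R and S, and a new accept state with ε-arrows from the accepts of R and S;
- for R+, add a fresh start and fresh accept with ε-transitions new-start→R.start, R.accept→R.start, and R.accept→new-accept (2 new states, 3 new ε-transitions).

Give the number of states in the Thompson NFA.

19

Per subexpression:
Each of the 5 symbol leaves contributes a 2-state fragment.
  p|r — 6 states
  (p|r)+ — 8 states
  qr — 3 states
  (p|r)+|qr — 13 states
  ((p|r)+|qr)+ — 15 states
  r|((p|r)+|qr)+ — 19 states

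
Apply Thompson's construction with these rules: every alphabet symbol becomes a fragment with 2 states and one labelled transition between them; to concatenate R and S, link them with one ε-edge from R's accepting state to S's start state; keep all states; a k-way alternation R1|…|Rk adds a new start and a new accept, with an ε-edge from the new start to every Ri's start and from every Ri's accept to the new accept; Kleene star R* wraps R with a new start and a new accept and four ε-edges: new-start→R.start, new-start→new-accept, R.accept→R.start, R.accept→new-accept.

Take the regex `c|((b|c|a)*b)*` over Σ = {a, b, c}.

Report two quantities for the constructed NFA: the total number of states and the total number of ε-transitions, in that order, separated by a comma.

By structural recursion:
Each of the 5 symbol leaves contributes 2 states and 0 ε-transitions.
  b|c|a — 8 states, 6 ε-transitions
  (b|c|a)* — 10 states, 10 ε-transitions
  (b|c|a)*b — 12 states, 11 ε-transitions
  ((b|c|a)*b)* — 14 states, 15 ε-transitions
  c|((b|c|a)*b)* — 18 states, 19 ε-transitions

18, 19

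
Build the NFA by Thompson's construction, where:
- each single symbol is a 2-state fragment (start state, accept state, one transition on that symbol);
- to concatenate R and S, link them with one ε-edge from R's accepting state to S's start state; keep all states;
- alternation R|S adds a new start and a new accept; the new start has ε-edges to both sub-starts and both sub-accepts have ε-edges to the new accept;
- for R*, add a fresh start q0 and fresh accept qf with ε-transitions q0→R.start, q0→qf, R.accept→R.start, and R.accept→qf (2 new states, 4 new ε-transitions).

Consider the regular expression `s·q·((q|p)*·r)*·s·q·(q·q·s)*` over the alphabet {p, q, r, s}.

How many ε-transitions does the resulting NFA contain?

Recursing over subexpressions:
Each of the 10 symbol leaves contributes 0 ε-transitions.
  q|p → 4 ε-transitions
  (q|p)* → 8 ε-transitions
  (q|p)*·r → 9 ε-transitions
  ((q|p)*·r)* → 13 ε-transitions
  q·q·s → 2 ε-transitions
  (q·q·s)* → 6 ε-transitions
  s·q·((q|p)*·r)*·s·q·(q·q·s)* → 24 ε-transitions

24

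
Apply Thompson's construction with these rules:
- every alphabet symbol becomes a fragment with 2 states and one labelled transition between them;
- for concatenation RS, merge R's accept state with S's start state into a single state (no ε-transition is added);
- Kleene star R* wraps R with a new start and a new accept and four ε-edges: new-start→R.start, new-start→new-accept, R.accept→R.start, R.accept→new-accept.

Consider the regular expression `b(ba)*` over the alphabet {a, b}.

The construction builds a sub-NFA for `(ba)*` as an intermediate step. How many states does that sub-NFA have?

5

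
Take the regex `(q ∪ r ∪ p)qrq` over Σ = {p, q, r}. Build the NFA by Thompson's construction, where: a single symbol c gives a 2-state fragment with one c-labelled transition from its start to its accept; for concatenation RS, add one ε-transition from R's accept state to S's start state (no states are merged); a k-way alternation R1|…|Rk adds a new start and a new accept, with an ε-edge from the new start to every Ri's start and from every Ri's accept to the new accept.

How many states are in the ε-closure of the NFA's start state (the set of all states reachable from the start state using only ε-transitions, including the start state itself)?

Work bottom-up. For each fragment F, track |ε-closure(F.start)| and whether F's accept lies in that closure (i.e. whether F accepts ε). A single-symbol fragment has closure size 1 and does not accept ε.
  q ∪ r ∪ p → C = 1 + 1 + 1 + 1 = 4 (the new accept is not ε-reachable since no branch accepts ε)
  (q ∪ r ∪ p)qrq → same as the first factor's closure: C = 4

4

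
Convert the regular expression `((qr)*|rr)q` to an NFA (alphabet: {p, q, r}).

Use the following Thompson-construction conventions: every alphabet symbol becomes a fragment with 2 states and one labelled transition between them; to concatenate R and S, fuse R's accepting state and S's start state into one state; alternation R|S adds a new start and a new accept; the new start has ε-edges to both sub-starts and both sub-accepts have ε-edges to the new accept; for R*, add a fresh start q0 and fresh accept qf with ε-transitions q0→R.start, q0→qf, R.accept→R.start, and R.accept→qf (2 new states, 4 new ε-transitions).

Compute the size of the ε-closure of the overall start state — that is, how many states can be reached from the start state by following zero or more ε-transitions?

6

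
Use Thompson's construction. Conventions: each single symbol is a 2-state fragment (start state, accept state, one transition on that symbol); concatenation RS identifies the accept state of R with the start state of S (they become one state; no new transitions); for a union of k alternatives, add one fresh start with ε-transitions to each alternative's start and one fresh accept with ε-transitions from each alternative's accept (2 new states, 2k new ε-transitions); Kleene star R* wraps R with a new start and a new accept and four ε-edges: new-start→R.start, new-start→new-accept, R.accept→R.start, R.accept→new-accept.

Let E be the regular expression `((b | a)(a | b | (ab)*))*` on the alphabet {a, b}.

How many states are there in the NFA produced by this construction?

18

Bottom-up over the parse tree:
Each of the 6 symbol leaves contributes a 2-state fragment.
  b | a : 6 states
  ab : 3 states
  (ab)* : 5 states
  a | b | (ab)* : 11 states
  (b | a)(a | b | (ab)*) : 16 states
  ((b | a)(a | b | (ab)*))* : 18 states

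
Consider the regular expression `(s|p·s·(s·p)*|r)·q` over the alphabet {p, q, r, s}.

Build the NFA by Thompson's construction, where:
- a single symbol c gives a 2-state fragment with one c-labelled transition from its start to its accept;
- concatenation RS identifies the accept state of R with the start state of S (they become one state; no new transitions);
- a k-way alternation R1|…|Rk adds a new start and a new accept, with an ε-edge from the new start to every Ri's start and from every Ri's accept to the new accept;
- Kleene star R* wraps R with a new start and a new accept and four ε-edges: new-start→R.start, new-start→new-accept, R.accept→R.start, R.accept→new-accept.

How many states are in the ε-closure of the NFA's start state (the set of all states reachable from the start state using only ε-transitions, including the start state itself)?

4

Work bottom-up. For each fragment F, track |ε-closure(F.start)| and whether F's accept lies in that closure (i.e. whether F accepts ε). A single-symbol fragment has closure size 1 and does not accept ε.
  s·p : same as the first factor's closure: C = 1
  (s·p)* : the star's fresh start ε-reaches both the body's start and the fresh accept: C = 2 + 1 = 3
  p·s·(s·p)* : same as the first factor's closure: C = 1
  s|p·s·(s·p)*|r : C = 1 + 1 + 1 + 1 = 4 (the new accept is not ε-reachable since no branch accepts ε)
  (s|p·s·(s·p)*|r)·q : same as the first factor's closure: C = 4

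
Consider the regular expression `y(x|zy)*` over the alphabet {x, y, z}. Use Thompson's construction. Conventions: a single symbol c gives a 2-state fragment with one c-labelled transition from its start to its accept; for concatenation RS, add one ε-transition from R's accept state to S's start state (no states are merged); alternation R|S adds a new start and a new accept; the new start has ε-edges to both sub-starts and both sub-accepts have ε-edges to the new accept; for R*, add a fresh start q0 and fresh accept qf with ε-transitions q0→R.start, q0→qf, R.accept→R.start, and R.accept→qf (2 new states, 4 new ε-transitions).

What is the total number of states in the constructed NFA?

12

Per subexpression:
Each of the 4 symbol leaves contributes a 2-state fragment.
  zy — 4 states
  x|zy — 8 states
  (x|zy)* — 10 states
  y(x|zy)* — 12 states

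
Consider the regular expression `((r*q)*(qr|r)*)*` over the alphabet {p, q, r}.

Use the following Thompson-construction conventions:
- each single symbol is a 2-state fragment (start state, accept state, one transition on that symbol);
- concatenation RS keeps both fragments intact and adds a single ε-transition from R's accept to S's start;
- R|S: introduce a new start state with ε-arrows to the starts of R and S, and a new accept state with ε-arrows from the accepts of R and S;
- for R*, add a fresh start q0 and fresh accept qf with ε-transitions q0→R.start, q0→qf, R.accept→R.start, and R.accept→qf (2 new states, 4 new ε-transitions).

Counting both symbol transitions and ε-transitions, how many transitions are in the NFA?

By structural recursion:
Each of the 5 symbol leaves contributes 1 transition (1 symbol, 0 ε).
  r* : 5 transitions (1 symbol, 4 ε)
  r*q : 7 transitions (2 symbol, 5 ε)
  (r*q)* : 11 transitions (2 symbol, 9 ε)
  qr : 3 transitions (2 symbol, 1 ε)
  qr|r : 8 transitions (3 symbol, 5 ε)
  (qr|r)* : 12 transitions (3 symbol, 9 ε)
  (r*q)*(qr|r)* : 24 transitions (5 symbol, 19 ε)
  ((r*q)*(qr|r)*)* : 28 transitions (5 symbol, 23 ε)

28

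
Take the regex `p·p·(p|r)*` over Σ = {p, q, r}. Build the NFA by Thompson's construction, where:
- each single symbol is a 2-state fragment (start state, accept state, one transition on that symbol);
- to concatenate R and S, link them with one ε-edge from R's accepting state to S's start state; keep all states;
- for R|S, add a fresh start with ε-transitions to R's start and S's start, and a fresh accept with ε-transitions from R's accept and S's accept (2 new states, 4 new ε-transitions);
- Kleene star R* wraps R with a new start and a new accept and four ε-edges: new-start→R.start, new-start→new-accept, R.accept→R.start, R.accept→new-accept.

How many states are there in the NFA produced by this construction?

Recursing over subexpressions:
Each of the 4 symbol leaves contributes a 2-state fragment.
  p|r : 6 states
  (p|r)* : 8 states
  p·p·(p|r)* : 12 states

12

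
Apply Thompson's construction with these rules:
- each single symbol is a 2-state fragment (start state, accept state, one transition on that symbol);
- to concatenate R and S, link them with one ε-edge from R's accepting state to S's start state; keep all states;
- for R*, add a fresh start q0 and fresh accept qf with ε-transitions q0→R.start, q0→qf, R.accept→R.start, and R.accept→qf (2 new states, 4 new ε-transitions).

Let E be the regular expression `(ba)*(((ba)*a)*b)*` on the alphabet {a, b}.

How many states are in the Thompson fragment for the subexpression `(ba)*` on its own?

Fragment for `(ba)*`:
Each of the 2 symbol leaves contributes a 2-state fragment.
  ba = 4 states
  (ba)* = 6 states

6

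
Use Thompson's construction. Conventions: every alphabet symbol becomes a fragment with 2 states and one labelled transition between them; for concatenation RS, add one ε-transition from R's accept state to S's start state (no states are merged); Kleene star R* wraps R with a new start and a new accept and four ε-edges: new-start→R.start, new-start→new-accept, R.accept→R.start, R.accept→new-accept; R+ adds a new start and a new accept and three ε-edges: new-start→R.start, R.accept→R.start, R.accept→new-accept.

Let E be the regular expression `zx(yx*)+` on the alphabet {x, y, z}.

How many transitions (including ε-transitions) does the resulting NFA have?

14

Per subexpression:
Each of the 4 symbol leaves contributes 1 transition (1 symbol, 0 ε).
  x* = 5 transitions (1 symbol, 4 ε)
  yx* = 7 transitions (2 symbol, 5 ε)
  (yx*)+ = 10 transitions (2 symbol, 8 ε)
  zx(yx*)+ = 14 transitions (4 symbol, 10 ε)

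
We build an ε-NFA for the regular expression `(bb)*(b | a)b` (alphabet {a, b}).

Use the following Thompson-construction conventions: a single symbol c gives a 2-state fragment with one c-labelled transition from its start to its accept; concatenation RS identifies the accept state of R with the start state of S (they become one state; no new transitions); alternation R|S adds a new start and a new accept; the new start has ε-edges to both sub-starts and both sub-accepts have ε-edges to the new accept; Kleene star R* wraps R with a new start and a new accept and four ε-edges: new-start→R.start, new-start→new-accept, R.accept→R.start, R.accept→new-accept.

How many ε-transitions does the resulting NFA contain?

By structural recursion:
Each of the 5 symbol leaves contributes 0 ε-transitions.
  bb : 0 ε-transitions
  (bb)* : 4 ε-transitions
  b | a : 4 ε-transitions
  (bb)*(b | a)b : 8 ε-transitions

8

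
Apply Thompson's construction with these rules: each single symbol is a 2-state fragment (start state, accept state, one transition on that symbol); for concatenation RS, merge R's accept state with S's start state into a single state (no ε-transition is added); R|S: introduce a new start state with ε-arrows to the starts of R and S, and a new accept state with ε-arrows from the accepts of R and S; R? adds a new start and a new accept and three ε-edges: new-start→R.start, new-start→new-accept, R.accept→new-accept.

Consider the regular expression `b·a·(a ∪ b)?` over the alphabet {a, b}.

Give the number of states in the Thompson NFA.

Recursing over subexpressions:
Each of the 4 symbol leaves contributes a 2-state fragment.
  a ∪ b — 6 states
  (a ∪ b)? — 8 states
  b·a·(a ∪ b)? — 10 states

10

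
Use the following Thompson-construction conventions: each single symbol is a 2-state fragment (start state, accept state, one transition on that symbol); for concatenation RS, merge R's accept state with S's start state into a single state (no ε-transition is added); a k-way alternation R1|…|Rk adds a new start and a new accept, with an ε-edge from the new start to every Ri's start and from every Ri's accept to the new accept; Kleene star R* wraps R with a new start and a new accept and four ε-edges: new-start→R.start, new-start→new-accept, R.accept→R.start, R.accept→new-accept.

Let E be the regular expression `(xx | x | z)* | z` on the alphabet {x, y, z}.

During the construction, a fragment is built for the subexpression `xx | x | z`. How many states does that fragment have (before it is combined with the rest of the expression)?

9

Fragment for `xx | x | z`:
Each of the 4 symbol leaves contributes a 2-state fragment.
  xx → 3 states
  xx | x | z → 9 states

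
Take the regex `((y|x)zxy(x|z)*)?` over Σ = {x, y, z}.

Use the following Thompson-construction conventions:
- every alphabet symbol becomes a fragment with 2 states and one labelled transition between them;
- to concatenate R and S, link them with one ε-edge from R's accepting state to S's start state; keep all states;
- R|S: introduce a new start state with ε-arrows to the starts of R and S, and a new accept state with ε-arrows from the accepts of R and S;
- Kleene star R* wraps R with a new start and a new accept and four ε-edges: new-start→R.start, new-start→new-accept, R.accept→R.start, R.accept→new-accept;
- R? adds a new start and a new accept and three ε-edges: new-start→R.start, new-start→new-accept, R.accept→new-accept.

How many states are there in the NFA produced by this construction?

22

Bottom-up over the parse tree:
Each of the 7 symbol leaves contributes a 2-state fragment.
  y|x = 6 states
  x|z = 6 states
  (x|z)* = 8 states
  (y|x)zxy(x|z)* = 20 states
  ((y|x)zxy(x|z)*)? = 22 states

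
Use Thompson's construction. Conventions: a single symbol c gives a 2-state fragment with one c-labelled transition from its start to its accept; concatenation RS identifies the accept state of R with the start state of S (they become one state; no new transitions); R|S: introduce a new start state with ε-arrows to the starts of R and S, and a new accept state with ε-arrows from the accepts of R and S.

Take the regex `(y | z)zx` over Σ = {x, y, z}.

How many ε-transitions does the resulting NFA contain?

4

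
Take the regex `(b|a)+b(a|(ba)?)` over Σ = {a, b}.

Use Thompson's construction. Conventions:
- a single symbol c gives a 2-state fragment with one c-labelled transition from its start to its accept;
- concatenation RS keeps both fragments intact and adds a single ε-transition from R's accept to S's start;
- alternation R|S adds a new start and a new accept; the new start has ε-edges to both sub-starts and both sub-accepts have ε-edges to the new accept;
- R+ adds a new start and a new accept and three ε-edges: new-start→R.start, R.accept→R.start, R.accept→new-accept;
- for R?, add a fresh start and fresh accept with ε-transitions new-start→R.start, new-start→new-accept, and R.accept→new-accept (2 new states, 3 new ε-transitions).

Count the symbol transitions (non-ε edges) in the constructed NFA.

Per subexpression:
Each of the 6 symbol leaves contributes exactly 1 symbol transition.
  b|a → 2 symbol transitions
  (b|a)+ → 2 symbol transitions
  ba → 2 symbol transitions
  (ba)? → 2 symbol transitions
  a|(ba)? → 3 symbol transitions
  (b|a)+b(a|(ba)?) → 6 symbol transitions

6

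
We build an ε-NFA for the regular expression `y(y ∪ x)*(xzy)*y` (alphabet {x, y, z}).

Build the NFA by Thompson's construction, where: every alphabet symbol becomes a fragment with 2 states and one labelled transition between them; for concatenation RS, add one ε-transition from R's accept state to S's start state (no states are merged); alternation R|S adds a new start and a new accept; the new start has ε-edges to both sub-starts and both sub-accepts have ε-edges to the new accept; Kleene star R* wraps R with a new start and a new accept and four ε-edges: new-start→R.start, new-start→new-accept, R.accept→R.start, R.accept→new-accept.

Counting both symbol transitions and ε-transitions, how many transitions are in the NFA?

24

By structural recursion:
Each of the 7 symbol leaves contributes 1 transition (1 symbol, 0 ε).
  y ∪ x — 6 transitions (2 symbol, 4 ε)
  (y ∪ x)* — 10 transitions (2 symbol, 8 ε)
  xzy — 5 transitions (3 symbol, 2 ε)
  (xzy)* — 9 transitions (3 symbol, 6 ε)
  y(y ∪ x)*(xzy)*y — 24 transitions (7 symbol, 17 ε)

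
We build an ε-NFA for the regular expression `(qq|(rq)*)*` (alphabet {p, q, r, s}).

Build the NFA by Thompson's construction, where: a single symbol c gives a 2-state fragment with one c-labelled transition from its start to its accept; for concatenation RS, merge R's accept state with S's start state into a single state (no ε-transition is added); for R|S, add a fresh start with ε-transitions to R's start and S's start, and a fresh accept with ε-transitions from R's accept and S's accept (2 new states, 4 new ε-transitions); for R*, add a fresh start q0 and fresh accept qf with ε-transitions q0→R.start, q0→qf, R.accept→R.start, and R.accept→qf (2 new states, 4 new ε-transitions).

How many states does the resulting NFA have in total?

12

Per subexpression:
Each of the 4 symbol leaves contributes a 2-state fragment.
  qq : 3 states
  rq : 3 states
  (rq)* : 5 states
  qq|(rq)* : 10 states
  (qq|(rq)*)* : 12 states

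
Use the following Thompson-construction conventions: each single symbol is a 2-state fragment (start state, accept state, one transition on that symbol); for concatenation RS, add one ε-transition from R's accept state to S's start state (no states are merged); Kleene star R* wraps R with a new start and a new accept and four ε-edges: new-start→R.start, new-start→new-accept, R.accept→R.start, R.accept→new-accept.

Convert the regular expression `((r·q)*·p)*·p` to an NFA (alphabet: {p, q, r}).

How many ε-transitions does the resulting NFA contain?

11

Per subexpression:
Each of the 4 symbol leaves contributes 0 ε-transitions.
  r·q — 1 ε-transition
  (r·q)* — 5 ε-transitions
  (r·q)*·p — 6 ε-transitions
  ((r·q)*·p)* — 10 ε-transitions
  ((r·q)*·p)*·p — 11 ε-transitions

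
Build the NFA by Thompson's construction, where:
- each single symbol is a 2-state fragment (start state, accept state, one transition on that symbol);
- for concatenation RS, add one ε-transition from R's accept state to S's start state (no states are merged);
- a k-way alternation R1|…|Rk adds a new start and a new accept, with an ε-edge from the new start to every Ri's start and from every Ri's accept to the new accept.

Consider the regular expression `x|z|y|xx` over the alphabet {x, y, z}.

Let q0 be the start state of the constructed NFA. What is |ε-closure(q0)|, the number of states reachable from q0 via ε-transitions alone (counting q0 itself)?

5

Compute the ε-closure size of each fragment's start state recursively; a symbol fragment's start has no outgoing ε-edge, so its closure is just itself (size 1).
  xx : |ε-closure| equals the left operand's closure size = 1 (its accept is not ε-reachable, so the closure stops there)
  x|z|y|xx : |ε-closure| = 1 + 1 + 1 + 1 + 1 = 5 (the new accept is not ε-reachable since no branch accepts ε)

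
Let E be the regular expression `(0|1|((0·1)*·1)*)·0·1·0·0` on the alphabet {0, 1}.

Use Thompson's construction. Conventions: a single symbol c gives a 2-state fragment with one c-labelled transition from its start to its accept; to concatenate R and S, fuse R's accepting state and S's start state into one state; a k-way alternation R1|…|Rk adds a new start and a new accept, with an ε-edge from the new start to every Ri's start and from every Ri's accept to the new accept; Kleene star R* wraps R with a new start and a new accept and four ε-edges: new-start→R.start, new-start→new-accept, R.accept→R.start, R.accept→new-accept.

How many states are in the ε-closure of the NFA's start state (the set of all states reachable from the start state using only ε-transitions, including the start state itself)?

Let C(F) = |ε-closure(F.start)| within fragment F, and note whether F accepts ε. Symbol fragments have C = 1 and do not accept ε. Then:
  0·1 — |closure| equals the left operand's closure size = 1 (its accept is not ε-reachable, so the closure stops there)
  (0·1)* — |closure| = 1 (new start) + 1 (body) + 1 (new accept) = 3
  (0·1)*·1 — |closure| = 3 + (1−1) = 3 (closure spills across the concat boundary because the left factor accepts ε)
  ((0·1)*·1)* — new start has ε-edges to the inner start and to the new accept, so |closure| = 2 + 3 = 5
  0|1|((0·1)*·1)* — |closure| = 1 (new start) + (1 + 1 + 5) + 1 (new accept, since some branch ε-reaches its own accept) = 9
  (0|1|((0·1)*·1)*)·0·1·0·0 — the left operand accepts ε, so the closure extends into the next operand (the shared merged state is already counted); |closure| = 9 + (1−1) = 9

9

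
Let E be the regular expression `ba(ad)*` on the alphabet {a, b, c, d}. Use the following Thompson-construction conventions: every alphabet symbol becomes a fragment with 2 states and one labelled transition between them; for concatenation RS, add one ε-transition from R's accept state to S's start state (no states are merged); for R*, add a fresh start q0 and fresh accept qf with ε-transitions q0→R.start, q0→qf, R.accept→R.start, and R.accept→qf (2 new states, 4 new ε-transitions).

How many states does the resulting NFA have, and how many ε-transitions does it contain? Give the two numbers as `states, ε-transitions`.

Per subexpression:
Each of the 4 symbol leaves contributes 2 states and 0 ε-transitions.
  ad = 4 states, 1 ε-transition
  (ad)* = 6 states, 5 ε-transitions
  ba(ad)* = 10 states, 7 ε-transitions

10, 7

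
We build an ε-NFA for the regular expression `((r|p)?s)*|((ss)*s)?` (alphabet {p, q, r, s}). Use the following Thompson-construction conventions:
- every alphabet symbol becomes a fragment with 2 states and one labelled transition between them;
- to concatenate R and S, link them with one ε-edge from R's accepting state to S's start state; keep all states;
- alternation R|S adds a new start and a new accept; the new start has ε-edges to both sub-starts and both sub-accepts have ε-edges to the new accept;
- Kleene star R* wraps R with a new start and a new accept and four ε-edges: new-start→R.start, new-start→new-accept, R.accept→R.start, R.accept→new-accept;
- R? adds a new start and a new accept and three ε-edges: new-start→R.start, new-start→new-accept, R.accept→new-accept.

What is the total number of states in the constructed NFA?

24

Bottom-up over the parse tree:
Each of the 6 symbol leaves contributes a 2-state fragment.
  r|p → 6 states
  (r|p)? → 8 states
  (r|p)?s → 10 states
  ((r|p)?s)* → 12 states
  ss → 4 states
  (ss)* → 6 states
  (ss)*s → 8 states
  ((ss)*s)? → 10 states
  ((r|p)?s)*|((ss)*s)? → 24 states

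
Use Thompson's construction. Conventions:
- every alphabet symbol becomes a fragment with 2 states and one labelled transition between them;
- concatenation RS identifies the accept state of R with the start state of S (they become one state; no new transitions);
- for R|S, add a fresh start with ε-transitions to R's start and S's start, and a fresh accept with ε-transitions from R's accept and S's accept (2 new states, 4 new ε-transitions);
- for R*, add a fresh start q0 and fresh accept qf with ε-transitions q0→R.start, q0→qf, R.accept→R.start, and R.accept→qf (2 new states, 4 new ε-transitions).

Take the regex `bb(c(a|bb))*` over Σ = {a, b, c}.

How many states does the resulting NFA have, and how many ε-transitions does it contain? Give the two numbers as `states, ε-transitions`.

By structural recursion:
Each of the 6 symbol leaves contributes 2 states and 0 ε-transitions.
  bb : 3 states, 0 ε-transitions
  a|bb : 7 states, 4 ε-transitions
  c(a|bb) : 8 states, 4 ε-transitions
  (c(a|bb))* : 10 states, 8 ε-transitions
  bb(c(a|bb))* : 12 states, 8 ε-transitions

12, 8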